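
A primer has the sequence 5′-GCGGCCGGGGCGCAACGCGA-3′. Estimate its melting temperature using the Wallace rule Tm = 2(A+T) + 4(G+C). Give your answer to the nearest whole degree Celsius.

74°C

Base counts: A=3, T=0, G=10, C=7 (length 20).
Tm = 2·(3+0) + 4·(10+7) = 2·3 + 4·17 = 6 + 68 = 74°C.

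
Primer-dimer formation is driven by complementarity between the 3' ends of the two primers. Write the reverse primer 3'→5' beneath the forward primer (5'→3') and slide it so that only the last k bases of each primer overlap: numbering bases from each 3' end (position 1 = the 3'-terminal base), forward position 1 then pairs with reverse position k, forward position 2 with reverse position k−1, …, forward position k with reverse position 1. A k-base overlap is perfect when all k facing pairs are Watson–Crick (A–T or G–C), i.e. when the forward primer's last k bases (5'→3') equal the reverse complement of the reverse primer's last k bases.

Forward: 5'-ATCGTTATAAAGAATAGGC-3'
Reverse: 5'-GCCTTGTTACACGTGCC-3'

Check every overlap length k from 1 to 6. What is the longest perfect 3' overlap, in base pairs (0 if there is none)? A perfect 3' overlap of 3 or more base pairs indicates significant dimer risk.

Longest perfect overlap: 3 complementary base pairs; significant dimer risk (threshold 3).

Last 6 bases (5'→3') — forward …ATAGGC, reverse …CGTGCC.
Reverse complement of the reverse primer's last 6 bases: GGCACG; its first k bases are the reverse complement of the reverse primer's last k bases, so a perfect k-base overlap needs the forward primer's last k bases to equal them.
Comparing (forward last k vs required): k=1: C vs G ✗; k=2: GC vs GG ✗; k=3: GGC vs GGC ✓; k=4: AGGC vs GGCA ✗; k=5: TAGGC vs GGCAC ✗; k=6: ATAGGC vs GGCACG ✗.
Only k = 3 is perfect, so the longest perfect 3' overlap is 3.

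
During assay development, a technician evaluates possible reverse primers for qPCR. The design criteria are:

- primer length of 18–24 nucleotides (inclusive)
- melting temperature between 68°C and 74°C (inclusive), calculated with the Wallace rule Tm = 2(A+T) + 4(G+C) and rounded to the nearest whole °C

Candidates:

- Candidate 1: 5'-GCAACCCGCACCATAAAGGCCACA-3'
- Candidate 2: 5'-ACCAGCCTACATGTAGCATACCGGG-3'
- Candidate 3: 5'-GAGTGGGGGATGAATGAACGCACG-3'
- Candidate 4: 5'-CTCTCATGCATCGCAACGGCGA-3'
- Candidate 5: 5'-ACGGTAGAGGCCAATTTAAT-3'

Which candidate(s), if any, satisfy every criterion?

Candidate 1 (24 nt, A=9 T=1 G=4 C=10): length 24 ✓; Tm = 2·10 + 4·14 = 76°C, outside 68–74°C ✗ — fails.
Candidate 2 (25 nt, A=7 T=4 G=6 C=8): length 25, outside 18–24 ✗; Tm = 2·11 + 4·14 = 78°C, outside 68–74°C ✗ — fails.
Candidate 3 (24 nt, A=7 T=3 G=11 C=3): length 24 ✓; Tm = 2·10 + 4·14 = 76°C, outside 68–74°C ✗ — fails.
Candidate 4 (22 nt, A=5 T=4 G=5 C=8): length 22 ✓; Tm = 2·9 + 4·13 = 70°C ✓ — passes.
Candidate 5 (20 nt, A=7 T=5 G=5 C=3): length 20 ✓; Tm = 2·12 + 4·8 = 56°C, outside 68–74°C ✗ — fails.

Candidate 4 only.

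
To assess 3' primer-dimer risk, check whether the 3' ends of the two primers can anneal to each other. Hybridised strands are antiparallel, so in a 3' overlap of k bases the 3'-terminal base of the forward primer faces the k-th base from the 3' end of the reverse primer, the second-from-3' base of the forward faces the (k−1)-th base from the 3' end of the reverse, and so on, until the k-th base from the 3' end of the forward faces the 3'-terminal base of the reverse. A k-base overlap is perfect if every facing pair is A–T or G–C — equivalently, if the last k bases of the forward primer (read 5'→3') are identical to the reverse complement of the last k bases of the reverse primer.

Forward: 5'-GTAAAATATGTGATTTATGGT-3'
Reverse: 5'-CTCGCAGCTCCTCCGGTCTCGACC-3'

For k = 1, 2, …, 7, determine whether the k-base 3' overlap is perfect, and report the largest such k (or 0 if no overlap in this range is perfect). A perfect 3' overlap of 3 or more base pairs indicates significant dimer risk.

Longest perfect overlap: 3 complementary base pairs; significant dimer risk (threshold 3).

Last 7 bases (5'→3') — forward …TTATGGT, reverse …CTCGACC.
Reverse complement of the reverse primer's last 7 bases: GGTCGAG; its first k bases are the reverse complement of the reverse primer's last k bases, so a perfect k-base overlap needs the forward primer's last k bases to equal them.
Comparing (forward last k vs required): k=1: T vs G ✗; k=2: GT vs GG ✗; k=3: GGT vs GGT ✓; k=4: TGGT vs GGTC ✗; k=5: ATGGT vs GGTCG ✗; k=6: TATGGT vs GGTCGA ✗; k=7: TTATGGT vs GGTCGAG ✗.
Only k = 3 is perfect, so the longest perfect 3' overlap is 3.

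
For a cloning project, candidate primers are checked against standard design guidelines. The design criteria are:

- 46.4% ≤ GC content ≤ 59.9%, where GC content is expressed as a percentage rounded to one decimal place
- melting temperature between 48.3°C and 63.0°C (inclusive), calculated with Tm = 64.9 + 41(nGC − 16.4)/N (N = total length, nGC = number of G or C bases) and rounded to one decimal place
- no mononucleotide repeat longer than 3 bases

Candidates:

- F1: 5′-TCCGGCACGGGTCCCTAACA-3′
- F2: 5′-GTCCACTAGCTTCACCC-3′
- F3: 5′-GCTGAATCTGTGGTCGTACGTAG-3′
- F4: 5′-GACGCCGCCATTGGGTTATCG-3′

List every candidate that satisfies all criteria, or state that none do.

F2 and F3.

F1 (20 nt, A=4 T=3 G=5 C=8): GC 13/20 = 65.0%, outside 46.4–59.9% ✗; Tm = 64.9 + 41·(13 − 16.4)/20 = 57.9°C ✓; longest run = 3 ✓ — fails.
F2 (17 nt, A=3 T=4 G=2 C=8): GC 10/17 = 58.8% ✓; Tm = 64.9 + 41·(10 − 16.4)/17 = 49.5°C ✓; longest run = 3 ✓ — passes.
F3 (23 nt, A=4 T=7 G=8 C=4): GC 12/23 = 52.2% ✓; Tm = 64.9 + 41·(12 − 16.4)/23 = 57.1°C ✓; longest run = 2 ✓ — passes.
F4 (21 nt, A=3 T=5 G=7 C=6): GC 13/21 = 61.9%, outside 46.4–59.9% ✗; Tm = 64.9 + 41·(13 − 16.4)/21 = 58.3°C ✓; longest run = 3 ✓ — fails.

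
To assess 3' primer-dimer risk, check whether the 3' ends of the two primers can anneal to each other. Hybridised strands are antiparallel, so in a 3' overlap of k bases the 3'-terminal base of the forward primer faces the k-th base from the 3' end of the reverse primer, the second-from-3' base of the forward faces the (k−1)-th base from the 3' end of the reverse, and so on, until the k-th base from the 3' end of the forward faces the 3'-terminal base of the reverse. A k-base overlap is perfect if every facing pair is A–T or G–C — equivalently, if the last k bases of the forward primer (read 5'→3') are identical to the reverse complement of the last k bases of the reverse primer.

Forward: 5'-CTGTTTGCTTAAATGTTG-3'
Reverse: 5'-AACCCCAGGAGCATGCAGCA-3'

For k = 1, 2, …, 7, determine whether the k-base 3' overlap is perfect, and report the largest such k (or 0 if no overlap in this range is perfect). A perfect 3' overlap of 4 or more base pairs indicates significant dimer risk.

Longest perfect overlap: 2 complementary base pairs; below the dimer-risk threshold (threshold 4).

Last 7 bases (5'→3') — forward …AATGTTG, reverse …TGCAGCA.
Reverse complement of the reverse primer's last 7 bases: TGCTGCA; its first k bases are the reverse complement of the reverse primer's last k bases, so a perfect k-base overlap needs the forward primer's last k bases to equal them.
Comparing (forward last k vs required): k=1: G vs T ✗; k=2: TG vs TG ✓; k=3: TTG vs TGC ✗; k=4: GTTG vs TGCT ✗; k=5: TGTTG vs TGCTG ✗; k=6: ATGTTG vs TGCTGC ✗; k=7: AATGTTG vs TGCTGCA ✗.
Only k = 2 is perfect, so the longest perfect 3' overlap is 2.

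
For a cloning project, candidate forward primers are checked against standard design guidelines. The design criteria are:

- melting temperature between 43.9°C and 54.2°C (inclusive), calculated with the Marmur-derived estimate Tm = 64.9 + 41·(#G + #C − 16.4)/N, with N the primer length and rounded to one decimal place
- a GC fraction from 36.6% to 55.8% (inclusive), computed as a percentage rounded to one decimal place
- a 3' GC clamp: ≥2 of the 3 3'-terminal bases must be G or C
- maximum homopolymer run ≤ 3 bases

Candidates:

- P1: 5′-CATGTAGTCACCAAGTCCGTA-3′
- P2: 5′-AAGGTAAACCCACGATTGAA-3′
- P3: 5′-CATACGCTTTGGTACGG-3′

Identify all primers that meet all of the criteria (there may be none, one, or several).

P3 only.

P1 (21 nt, A=6 T=5 G=4 C=6): Tm = 64.9 + 41·(10 − 16.4)/21 = 52.4°C ✓; GC 10/21 = 47.6% ✓; 3' end GTA has 1 G/C, need ≥2 ✗; longest run = 2 ✓ — fails.
P2 (20 nt, A=9 T=3 G=4 C=4): Tm = 64.9 + 41·(8 − 16.4)/20 = 47.7°C ✓; GC 8/20 = 40.0% ✓; 3' end GAA has 1 G/C, need ≥2 ✗; longest run = 3 ✓ — fails.
P3 (17 nt, A=3 T=5 G=5 C=4): Tm = 64.9 + 41·(9 − 16.4)/17 = 47.1°C ✓; GC 9/17 = 52.9% ✓; 3' end CGG has 3 G/C ✓; longest run = 3 ✓ — passes.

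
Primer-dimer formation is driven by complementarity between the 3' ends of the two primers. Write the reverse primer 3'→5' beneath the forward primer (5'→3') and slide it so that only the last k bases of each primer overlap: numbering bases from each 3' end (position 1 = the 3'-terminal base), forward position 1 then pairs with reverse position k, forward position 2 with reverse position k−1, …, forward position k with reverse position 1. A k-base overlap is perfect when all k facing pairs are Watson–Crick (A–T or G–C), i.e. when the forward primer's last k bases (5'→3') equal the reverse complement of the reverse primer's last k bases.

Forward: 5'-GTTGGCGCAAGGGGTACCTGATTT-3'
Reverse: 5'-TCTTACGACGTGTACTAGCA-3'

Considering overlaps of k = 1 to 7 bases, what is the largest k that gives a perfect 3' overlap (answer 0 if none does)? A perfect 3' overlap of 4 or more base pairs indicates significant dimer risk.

Last 7 bases (5'→3') — forward …CTGATTT, reverse …ACTAGCA.
Reverse complement of the reverse primer's last 7 bases: TGCTAGT; its first k bases are the reverse complement of the reverse primer's last k bases, so a perfect k-base overlap needs the forward primer's last k bases to equal them.
Comparing (forward last k vs required): k=1: T vs T ✓; k=2: TT vs TG ✗; k=3: TTT vs TGC ✗; k=4: ATTT vs TGCT ✗; k=5: GATTT vs TGCTA ✗; k=6: TGATTT vs TGCTAG ✗; k=7: CTGATTT vs TGCTAGT ✗.
Only k = 1 is perfect, so the longest perfect 3' overlap is 1.

Longest perfect overlap: 1 complementary base pair; below the dimer-risk threshold (threshold 4).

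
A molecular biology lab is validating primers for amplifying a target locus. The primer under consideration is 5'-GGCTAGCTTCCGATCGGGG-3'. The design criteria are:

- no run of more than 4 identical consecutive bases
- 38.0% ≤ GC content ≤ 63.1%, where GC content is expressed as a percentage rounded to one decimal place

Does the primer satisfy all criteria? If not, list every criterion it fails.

Fails: GC content.

Base counts: A=2, T=4, G=8, C=5 (length 19).
homopolymer run: longest run = 4 ✓
GC content: GC 13/19 = 68.4%, outside 38.0–63.1% ✗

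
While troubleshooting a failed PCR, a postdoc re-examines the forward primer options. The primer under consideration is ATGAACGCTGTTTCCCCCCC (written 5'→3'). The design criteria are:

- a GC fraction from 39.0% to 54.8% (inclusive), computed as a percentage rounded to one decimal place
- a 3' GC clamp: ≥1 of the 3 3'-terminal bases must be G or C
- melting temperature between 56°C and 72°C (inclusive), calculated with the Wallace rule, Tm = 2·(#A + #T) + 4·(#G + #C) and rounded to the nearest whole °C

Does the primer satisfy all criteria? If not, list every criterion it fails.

Base counts: A=3, T=5, G=3, C=9 (length 20).
GC content: GC 12/20 = 60.0%, outside 39.0–54.8% ✗
GC clamp: 3' end CCC has 3 G/C ✓
Tm: Tm = 2·8 + 4·12 = 64°C ✓

Fails: GC content.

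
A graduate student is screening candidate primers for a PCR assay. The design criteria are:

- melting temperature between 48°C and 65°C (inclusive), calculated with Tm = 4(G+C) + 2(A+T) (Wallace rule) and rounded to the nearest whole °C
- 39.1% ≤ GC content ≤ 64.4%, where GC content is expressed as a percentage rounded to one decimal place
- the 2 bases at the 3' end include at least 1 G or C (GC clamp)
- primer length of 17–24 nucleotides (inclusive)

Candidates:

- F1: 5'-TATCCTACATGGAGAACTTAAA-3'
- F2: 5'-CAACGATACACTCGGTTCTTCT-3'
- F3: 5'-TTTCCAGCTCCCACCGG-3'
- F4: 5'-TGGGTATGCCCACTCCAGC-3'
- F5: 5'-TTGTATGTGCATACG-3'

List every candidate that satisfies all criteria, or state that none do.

F2 and F4.

F1 (22 nt, A=9 T=6 G=3 C=4): Tm = 2·15 + 4·7 = 58°C ✓; GC 7/22 = 31.8%, outside 39.1–64.4% ✗; 3' end AA has 0 G/C, need ≥1 ✗; length 22 ✓ — fails.
F2 (22 nt, A=5 T=7 G=3 C=7): Tm = 2·12 + 4·10 = 64°C ✓; GC 10/22 = 45.5% ✓; 3' end CT has 1 G/C ✓; length 22 ✓ — passes.
F3 (17 nt, A=2 T=4 G=3 C=8): Tm = 2·6 + 4·11 = 56°C ✓; GC 11/17 = 64.7%, outside 39.1–64.4% ✗; 3' end GG has 2 G/C ✓; length 17 ✓ — fails.
F4 (19 nt, A=3 T=4 G=5 C=7): Tm = 2·7 + 4·12 = 62°C ✓; GC 12/19 = 63.2% ✓; 3' end GC has 2 G/C ✓; length 19 ✓ — passes.
F5 (15 nt, A=3 T=6 G=4 C=2): Tm = 2·9 + 4·6 = 42°C, outside 48–65°C ✗; GC 6/15 = 40.0% ✓; 3' end CG has 2 G/C ✓; length 15, outside 17–24 ✗ — fails.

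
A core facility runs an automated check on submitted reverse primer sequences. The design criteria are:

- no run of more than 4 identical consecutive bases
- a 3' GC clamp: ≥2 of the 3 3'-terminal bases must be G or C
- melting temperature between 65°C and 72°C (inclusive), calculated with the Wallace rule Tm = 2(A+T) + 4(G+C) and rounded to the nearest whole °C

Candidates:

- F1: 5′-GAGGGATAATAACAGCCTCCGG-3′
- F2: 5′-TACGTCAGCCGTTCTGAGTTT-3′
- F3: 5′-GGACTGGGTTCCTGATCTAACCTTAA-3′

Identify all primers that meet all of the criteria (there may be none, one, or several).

F1 only.

F1 (22 nt, A=7 T=3 G=7 C=5): longest run = 3 ✓; 3' end CGG has 3 G/C ✓; Tm = 2·10 + 4·12 = 68°C ✓ — passes.
F2 (21 nt, A=3 T=8 G=5 C=5): longest run = 3 ✓; 3' end TTT has 0 G/C, need ≥2 ✗; Tm = 2·11 + 4·10 = 62°C, outside 65–72°C ✗ — fails.
F3 (26 nt, A=6 T=8 G=6 C=6): longest run = 3 ✓; 3' end TAA has 0 G/C, need ≥2 ✗; Tm = 2·14 + 4·12 = 76°C, outside 65–72°C ✗ — fails.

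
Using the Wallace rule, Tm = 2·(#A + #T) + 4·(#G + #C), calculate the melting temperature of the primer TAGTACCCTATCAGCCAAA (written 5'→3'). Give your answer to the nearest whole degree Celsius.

Base counts: A=7, T=4, G=2, C=6 (length 19).
Tm = 2·(7+4) + 4·(2+6) = 2·11 + 4·8 = 22 + 32 = 54°C.

54°C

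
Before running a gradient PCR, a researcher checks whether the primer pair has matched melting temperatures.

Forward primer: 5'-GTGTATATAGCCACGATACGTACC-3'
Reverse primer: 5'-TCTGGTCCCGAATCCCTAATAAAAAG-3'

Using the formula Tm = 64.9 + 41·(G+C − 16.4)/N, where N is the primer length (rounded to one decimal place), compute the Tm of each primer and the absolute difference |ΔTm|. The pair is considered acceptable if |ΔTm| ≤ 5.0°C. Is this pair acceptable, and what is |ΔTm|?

Forward: G+C = 11, N = 24 → Tm = 64.9 + 41·(11 − 16.4)/24 = 55.7°C.
Reverse: G+C = 11, N = 26 → Tm = 64.9 + 41·(11 − 16.4)/26 = 56.4°C.
|ΔTm| = |55.7 − 56.4| = 0.7°C, ≤ 5.0°C.

|ΔTm| = 0.7°C; the pair is acceptable.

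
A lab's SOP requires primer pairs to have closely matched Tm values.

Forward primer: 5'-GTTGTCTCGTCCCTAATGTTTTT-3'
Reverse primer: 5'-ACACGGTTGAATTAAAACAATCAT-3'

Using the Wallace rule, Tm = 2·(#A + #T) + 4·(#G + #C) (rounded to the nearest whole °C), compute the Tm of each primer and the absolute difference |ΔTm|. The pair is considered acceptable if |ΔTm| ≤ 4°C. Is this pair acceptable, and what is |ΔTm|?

Forward: A=2 T=12 G=4 C=5 → Tm = 2·14 + 4·9 = 64°C.
Reverse: A=11 T=6 G=3 C=4 → Tm = 2·17 + 4·7 = 62°C.
|ΔTm| = |64 − 62| = 2°C, ≤ 4°C.

|ΔTm| = 2°C; the pair is acceptable.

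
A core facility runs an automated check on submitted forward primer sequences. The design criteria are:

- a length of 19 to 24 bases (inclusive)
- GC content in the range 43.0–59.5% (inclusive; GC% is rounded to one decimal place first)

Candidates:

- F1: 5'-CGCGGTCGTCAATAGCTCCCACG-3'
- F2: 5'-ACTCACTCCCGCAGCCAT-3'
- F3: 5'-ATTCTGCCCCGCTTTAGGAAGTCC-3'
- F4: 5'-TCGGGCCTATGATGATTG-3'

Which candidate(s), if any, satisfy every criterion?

F1 (23 nt, A=4 T=4 G=6 C=9): length 23 ✓; GC 15/23 = 65.2%, outside 43.0–59.5% ✗ — fails.
F2 (18 nt, A=4 T=3 G=2 C=9): length 18, outside 19–24 ✗; GC 11/18 = 61.1%, outside 43.0–59.5% ✗ — fails.
F3 (24 nt, A=4 T=7 G=5 C=8): length 24 ✓; GC 13/24 = 54.2% ✓ — passes.
F4 (18 nt, A=3 T=6 G=6 C=3): length 18, outside 19–24 ✗; GC 9/18 = 50.0% ✓ — fails.

F3 only.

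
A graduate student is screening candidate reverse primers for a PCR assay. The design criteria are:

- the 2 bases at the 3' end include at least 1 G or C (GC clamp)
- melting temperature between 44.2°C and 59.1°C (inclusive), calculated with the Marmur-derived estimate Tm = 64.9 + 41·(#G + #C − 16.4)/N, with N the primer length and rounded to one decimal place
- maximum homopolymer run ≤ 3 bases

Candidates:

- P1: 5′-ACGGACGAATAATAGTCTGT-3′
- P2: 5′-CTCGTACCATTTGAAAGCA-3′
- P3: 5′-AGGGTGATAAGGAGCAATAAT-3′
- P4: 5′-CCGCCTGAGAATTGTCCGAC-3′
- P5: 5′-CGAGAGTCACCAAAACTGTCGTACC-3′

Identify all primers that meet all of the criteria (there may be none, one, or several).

P1, P2 and P4.

P1 (20 nt, A=7 T=5 G=5 C=3): 3' end GT has 1 G/C ✓; Tm = 64.9 + 41·(8 − 16.4)/20 = 47.7°C ✓; longest run = 2 ✓ — passes.
P2 (19 nt, A=6 T=5 G=3 C=5): 3' end CA has 1 G/C ✓; Tm = 64.9 + 41·(8 − 16.4)/19 = 46.8°C ✓; longest run = 3 ✓ — passes.
P3 (21 nt, A=9 T=4 G=7 C=1): 3' end AT has 0 G/C, need ≥1 ✗; Tm = 64.9 + 41·(8 − 16.4)/21 = 48.5°C ✓; longest run = 3 ✓ — fails.
P4 (20 nt, A=4 T=4 G=5 C=7): 3' end AC has 1 G/C ✓; Tm = 64.9 + 41·(12 − 16.4)/20 = 55.9°C ✓; longest run = 2 ✓ — passes.
P5 (25 nt, A=8 T=4 G=5 C=8): 3' end CC has 2 G/C ✓; Tm = 64.9 + 41·(13 − 16.4)/25 = 59.3°C, outside 44.2–59.1°C ✗; longest run = 4, exceeds 3 ✗ — fails.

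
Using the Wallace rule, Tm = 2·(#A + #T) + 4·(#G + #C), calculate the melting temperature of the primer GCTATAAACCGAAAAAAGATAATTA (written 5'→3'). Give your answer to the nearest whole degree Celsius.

Base counts: A=14, T=5, G=3, C=3 (length 25).
Tm = 2·(14+5) + 4·(3+3) = 2·19 + 4·6 = 38 + 24 = 62°C.

62°C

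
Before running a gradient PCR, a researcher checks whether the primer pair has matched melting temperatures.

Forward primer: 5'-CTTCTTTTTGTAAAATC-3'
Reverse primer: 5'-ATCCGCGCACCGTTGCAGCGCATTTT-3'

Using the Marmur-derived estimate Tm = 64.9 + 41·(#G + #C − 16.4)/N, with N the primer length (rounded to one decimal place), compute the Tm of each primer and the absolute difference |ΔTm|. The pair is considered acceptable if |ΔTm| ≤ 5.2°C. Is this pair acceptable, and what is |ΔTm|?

|ΔTm| = 27.7°C; the pair is not acceptable.

Forward: G+C = 4, N = 17 → Tm = 64.9 + 41·(4 − 16.4)/17 = 35.0°C.
Reverse: G+C = 15, N = 26 → Tm = 64.9 + 41·(15 − 16.4)/26 = 62.7°C.
|ΔTm| = |35.0 − 62.7| = 27.7°C, > 5.2°C.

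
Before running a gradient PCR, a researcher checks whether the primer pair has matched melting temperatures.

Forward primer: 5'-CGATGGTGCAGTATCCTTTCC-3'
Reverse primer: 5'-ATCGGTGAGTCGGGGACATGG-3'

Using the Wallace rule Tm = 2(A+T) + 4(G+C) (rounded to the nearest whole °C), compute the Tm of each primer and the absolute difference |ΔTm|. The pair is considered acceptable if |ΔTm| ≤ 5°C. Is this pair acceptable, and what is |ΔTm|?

|ΔTm| = 4°C; the pair is acceptable.

Forward: A=3 T=7 G=5 C=6 → Tm = 2·10 + 4·11 = 64°C.
Reverse: A=4 T=4 G=10 C=3 → Tm = 2·8 + 4·13 = 68°C.
|ΔTm| = |64 − 68| = 4°C, ≤ 5°C.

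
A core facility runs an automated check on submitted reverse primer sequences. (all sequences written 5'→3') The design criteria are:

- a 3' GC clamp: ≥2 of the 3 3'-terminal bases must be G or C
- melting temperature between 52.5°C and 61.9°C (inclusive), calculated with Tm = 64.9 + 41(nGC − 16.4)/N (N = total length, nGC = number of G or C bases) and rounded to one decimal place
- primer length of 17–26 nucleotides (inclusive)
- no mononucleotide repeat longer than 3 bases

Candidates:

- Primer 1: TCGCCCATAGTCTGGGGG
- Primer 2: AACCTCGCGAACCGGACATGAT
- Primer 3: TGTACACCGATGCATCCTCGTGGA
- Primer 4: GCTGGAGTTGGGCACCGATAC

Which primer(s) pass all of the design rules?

Primer 3 only.

Primer 1 (18 nt, A=2 T=4 G=7 C=5): 3' end GGG has 3 G/C ✓; Tm = 64.9 + 41·(12 − 16.4)/18 = 54.9°C ✓; length 18 ✓; longest run = 5, exceeds 3 ✗ — fails.
Primer 2 (22 nt, A=7 T=3 G=5 C=7): 3' end GAT has 1 G/C, need ≥2 ✗; Tm = 64.9 + 41·(12 − 16.4)/22 = 56.7°C ✓; length 22 ✓; longest run = 2 ✓ — fails.
Primer 3 (24 nt, A=5 T=6 G=6 C=7): 3' end GGA has 2 G/C ✓; Tm = 64.9 + 41·(13 − 16.4)/24 = 59.1°C ✓; length 24 ✓; longest run = 2 ✓ — passes.
Primer 4 (21 nt, A=4 T=4 G=8 C=5): 3' end TAC has 1 G/C, need ≥2 ✗; Tm = 64.9 + 41·(13 − 16.4)/21 = 58.3°C ✓; length 21 ✓; longest run = 3 ✓ — fails.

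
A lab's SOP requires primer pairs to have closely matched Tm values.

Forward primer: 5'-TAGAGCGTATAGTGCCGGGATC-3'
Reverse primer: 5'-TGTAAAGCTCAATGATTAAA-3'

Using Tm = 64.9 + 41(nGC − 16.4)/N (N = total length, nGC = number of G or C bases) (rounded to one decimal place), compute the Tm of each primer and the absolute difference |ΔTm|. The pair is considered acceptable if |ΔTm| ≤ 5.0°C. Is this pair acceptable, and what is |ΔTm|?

Forward: G+C = 12, N = 22 → Tm = 64.9 + 41·(12 − 16.4)/22 = 56.7°C.
Reverse: G+C = 5, N = 20 → Tm = 64.9 + 41·(5 − 16.4)/20 = 41.5°C.
|ΔTm| = |56.7 − 41.5| = 15.2°C, > 5.0°C.

|ΔTm| = 15.2°C; the pair is not acceptable.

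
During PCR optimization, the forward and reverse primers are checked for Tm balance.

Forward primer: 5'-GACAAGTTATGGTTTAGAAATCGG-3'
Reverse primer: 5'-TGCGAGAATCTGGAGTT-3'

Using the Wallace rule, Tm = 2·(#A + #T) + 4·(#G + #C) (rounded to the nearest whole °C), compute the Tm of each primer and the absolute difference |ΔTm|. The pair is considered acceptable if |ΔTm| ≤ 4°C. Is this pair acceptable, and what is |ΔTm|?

Forward: A=8 T=7 G=7 C=2 → Tm = 2·15 + 4·9 = 66°C.
Reverse: A=4 T=5 G=6 C=2 → Tm = 2·9 + 4·8 = 50°C.
|ΔTm| = |66 − 50| = 16°C, > 4°C.

|ΔTm| = 16°C; the pair is not acceptable.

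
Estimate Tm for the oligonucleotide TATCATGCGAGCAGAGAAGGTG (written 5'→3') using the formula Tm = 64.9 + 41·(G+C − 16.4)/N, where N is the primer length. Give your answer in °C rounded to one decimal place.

Base counts: A=7, T=4, G=8, C=3; G+C = 11, N = 22.
Tm = 64.9 + 41·(11 − 16.4)/22 = 64.9 + -221.40/22 = 54.8°C.

54.8°C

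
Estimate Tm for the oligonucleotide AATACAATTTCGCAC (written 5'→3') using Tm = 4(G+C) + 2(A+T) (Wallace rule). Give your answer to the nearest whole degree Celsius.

40°C

Base counts: A=6, T=4, G=1, C=4 (length 15).
Tm = 2·(6+4) + 4·(1+4) = 2·10 + 4·5 = 20 + 20 = 40°C.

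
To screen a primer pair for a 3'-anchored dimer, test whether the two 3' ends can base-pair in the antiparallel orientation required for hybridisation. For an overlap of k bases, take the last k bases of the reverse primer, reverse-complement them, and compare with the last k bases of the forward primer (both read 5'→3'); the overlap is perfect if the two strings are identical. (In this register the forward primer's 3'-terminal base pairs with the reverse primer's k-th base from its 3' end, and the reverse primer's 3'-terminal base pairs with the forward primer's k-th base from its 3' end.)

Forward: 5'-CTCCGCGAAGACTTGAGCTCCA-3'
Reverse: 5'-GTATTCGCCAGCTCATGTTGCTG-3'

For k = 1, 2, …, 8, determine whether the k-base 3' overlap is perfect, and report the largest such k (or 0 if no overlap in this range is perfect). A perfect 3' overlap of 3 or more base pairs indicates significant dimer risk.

Longest perfect overlap: 2 complementary base pairs; below the dimer-risk threshold (threshold 3).

Last 8 bases (5'→3') — forward …GAGCTCCA, reverse …TGTTGCTG.
Reverse complement of the reverse primer's last 8 bases: CAGCAACA; its first k bases are the reverse complement of the reverse primer's last k bases, so a perfect k-base overlap needs the forward primer's last k bases to equal them.
Comparing (forward last k vs required): k=1: A vs C ✗; k=2: CA vs CA ✓; k=3: CCA vs CAG ✗; k=4: TCCA vs CAGC ✗; k=5: CTCCA vs CAGCA ✗; k=6: GCTCCA vs CAGCAA ✗; k=7: AGCTCCA vs CAGCAAC ✗; k=8: GAGCTCCA vs CAGCAACA ✗.
Only k = 2 is perfect, so the longest perfect 3' overlap is 2.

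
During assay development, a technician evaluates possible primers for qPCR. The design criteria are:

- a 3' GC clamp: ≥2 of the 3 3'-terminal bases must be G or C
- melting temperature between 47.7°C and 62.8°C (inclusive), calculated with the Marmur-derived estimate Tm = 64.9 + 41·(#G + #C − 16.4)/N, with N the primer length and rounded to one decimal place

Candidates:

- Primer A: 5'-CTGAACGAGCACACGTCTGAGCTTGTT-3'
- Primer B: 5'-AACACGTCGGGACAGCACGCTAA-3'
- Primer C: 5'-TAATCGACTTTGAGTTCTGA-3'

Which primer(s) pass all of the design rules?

Primer A (27 nt, A=6 T=7 G=7 C=7): 3' end GTT has 1 G/C, need ≥2 ✗; Tm = 64.9 + 41·(14 − 16.4)/27 = 61.3°C ✓ — fails.
Primer B (23 nt, A=8 T=2 G=6 C=7): 3' end TAA has 0 G/C, need ≥2 ✗; Tm = 64.9 + 41·(13 − 16.4)/23 = 58.8°C ✓ — fails.
Primer C (20 nt, A=5 T=8 G=4 C=3): 3' end TGA has 1 G/C, need ≥2 ✗; Tm = 64.9 + 41·(7 − 16.4)/20 = 45.6°C, outside 47.7–62.8°C ✗ — fails.

None of the candidates satisfy all criteria.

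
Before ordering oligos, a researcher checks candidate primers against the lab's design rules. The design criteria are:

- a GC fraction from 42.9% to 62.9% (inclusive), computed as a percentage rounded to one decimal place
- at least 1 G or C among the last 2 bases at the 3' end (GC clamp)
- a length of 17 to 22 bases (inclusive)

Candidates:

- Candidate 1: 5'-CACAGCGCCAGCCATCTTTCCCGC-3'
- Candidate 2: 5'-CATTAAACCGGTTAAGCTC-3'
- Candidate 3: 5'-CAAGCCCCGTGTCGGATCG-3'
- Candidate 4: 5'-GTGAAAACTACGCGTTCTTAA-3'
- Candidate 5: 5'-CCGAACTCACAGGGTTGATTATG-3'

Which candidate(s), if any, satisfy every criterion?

Candidate 1 (24 nt, A=4 T=4 G=4 C=12): GC 16/24 = 66.7%, outside 42.9–62.9% ✗; 3' end GC has 2 G/C ✓; length 24, outside 17–22 ✗ — fails.
Candidate 2 (19 nt, A=6 T=5 G=3 C=5): GC 8/19 = 42.1%, outside 42.9–62.9% ✗; 3' end TC has 1 G/C ✓; length 19 ✓ — fails.
Candidate 3 (19 nt, A=3 T=3 G=6 C=7): GC 13/19 = 68.4%, outside 42.9–62.9% ✗; 3' end CG has 2 G/C ✓; length 19 ✓ — fails.
Candidate 4 (21 nt, A=7 T=6 G=4 C=4): GC 8/21 = 38.1%, outside 42.9–62.9% ✗; 3' end AA has 0 G/C, need ≥1 ✗; length 21 ✓ — fails.
Candidate 5 (23 nt, A=6 T=6 G=6 C=5): GC 11/23 = 47.8% ✓; 3' end TG has 1 G/C ✓; length 23, outside 17–22 ✗ — fails.

None of the candidates satisfy all criteria.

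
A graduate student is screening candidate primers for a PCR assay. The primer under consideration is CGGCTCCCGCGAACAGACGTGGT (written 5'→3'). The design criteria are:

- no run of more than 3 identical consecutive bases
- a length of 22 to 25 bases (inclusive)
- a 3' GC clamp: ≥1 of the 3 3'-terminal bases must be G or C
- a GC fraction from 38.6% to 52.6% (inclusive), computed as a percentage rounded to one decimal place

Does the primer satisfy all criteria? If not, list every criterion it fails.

Fails: GC content.

Base counts: A=4, T=3, G=8, C=8 (length 23).
homopolymer run: longest run = 3 ✓
length: length 23 ✓
GC clamp: 3' end GGT has 2 G/C ✓
GC content: GC 16/23 = 69.6%, outside 38.6–52.6% ✗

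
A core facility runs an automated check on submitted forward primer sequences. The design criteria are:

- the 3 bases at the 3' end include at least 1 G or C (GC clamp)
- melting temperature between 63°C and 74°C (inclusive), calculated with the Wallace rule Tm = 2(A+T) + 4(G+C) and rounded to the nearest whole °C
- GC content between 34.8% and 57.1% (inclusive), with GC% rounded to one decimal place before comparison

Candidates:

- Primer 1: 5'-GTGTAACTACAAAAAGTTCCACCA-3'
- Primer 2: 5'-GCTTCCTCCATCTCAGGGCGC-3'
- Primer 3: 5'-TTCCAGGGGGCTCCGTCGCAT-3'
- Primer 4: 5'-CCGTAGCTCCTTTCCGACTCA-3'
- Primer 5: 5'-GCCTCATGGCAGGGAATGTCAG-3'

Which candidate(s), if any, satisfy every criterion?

Primer 1 (24 nt, A=10 T=5 G=3 C=6): 3' end CCA has 2 G/C ✓; Tm = 2·15 + 4·9 = 66°C ✓; GC 9/24 = 37.5% ✓ — passes.
Primer 2 (21 nt, A=2 T=5 G=5 C=9): 3' end CGC has 3 G/C ✓; Tm = 2·7 + 4·14 = 70°C ✓; GC 14/21 = 66.7%, outside 34.8–57.1% ✗ — fails.
Primer 3 (21 nt, A=2 T=5 G=7 C=7): 3' end CAT has 1 G/C ✓; Tm = 2·7 + 4·14 = 70°C ✓; GC 14/21 = 66.7%, outside 34.8–57.1% ✗ — fails.
Primer 4 (21 nt, A=3 T=6 G=3 C=9): 3' end TCA has 1 G/C ✓; Tm = 2·9 + 4·12 = 66°C ✓; GC 12/21 = 57.1% ✓ — passes.
Primer 5 (22 nt, A=5 T=4 G=8 C=5): 3' end CAG has 2 G/C ✓; Tm = 2·9 + 4·13 = 70°C ✓; GC 13/22 = 59.1%, outside 34.8–57.1% ✗ — fails.

Primer 1 and Primer 4.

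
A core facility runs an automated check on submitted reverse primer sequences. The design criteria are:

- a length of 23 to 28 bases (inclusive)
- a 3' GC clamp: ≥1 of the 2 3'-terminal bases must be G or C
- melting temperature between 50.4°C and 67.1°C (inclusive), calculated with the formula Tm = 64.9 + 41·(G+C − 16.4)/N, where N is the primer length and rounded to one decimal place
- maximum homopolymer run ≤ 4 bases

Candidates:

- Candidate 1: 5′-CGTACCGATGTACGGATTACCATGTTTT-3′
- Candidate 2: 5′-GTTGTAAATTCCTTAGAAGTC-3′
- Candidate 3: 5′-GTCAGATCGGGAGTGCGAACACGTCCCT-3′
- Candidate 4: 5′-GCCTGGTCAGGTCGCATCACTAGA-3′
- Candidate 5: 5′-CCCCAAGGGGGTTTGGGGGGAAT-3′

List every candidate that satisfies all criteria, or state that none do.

Candidate 3 and Candidate 4.

Candidate 1 (28 nt, A=6 T=10 G=6 C=6): length 28 ✓; 3' end TT has 0 G/C, need ≥1 ✗; Tm = 64.9 + 41·(12 − 16.4)/28 = 58.5°C ✓; longest run = 4 ✓ — fails.
Candidate 2 (21 nt, A=6 T=8 G=4 C=3): length 21, outside 23–28 ✗; 3' end TC has 1 G/C ✓; Tm = 64.9 + 41·(7 − 16.4)/21 = 46.5°C, outside 50.4–67.1°C ✗; longest run = 3 ✓ — fails.
Candidate 3 (28 nt, A=6 T=5 G=9 C=8): length 28 ✓; 3' end CT has 1 G/C ✓; Tm = 64.9 + 41·(17 − 16.4)/28 = 65.8°C ✓; longest run = 3 ✓ — passes.
Candidate 4 (24 nt, A=5 T=5 G=7 C=7): length 24 ✓; 3' end GA has 1 G/C ✓; Tm = 64.9 + 41·(14 − 16.4)/24 = 60.8°C ✓; longest run = 2 ✓ — passes.
Candidate 5 (23 nt, A=4 T=4 G=11 C=4): length 23 ✓; 3' end AT has 0 G/C, need ≥1 ✗; Tm = 64.9 + 41·(15 − 16.4)/23 = 62.4°C ✓; longest run = 6, exceeds 4 ✗ — fails.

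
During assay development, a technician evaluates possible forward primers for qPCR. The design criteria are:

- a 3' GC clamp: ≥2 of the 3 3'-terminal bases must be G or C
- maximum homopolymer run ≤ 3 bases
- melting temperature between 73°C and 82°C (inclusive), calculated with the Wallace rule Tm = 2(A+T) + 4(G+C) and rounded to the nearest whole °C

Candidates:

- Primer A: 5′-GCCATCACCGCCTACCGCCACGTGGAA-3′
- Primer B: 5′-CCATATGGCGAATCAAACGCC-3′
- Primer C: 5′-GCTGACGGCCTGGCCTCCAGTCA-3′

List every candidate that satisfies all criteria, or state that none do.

None of the candidates satisfy all criteria.

Primer A (27 nt, A=6 T=3 G=6 C=12): 3' end GAA has 1 G/C, need ≥2 ✗; longest run = 2 ✓; Tm = 2·9 + 4·18 = 90°C, outside 73–82°C ✗ — fails.
Primer B (21 nt, A=7 T=3 G=4 C=7): 3' end GCC has 3 G/C ✓; longest run = 3 ✓; Tm = 2·10 + 4·11 = 64°C, outside 73–82°C ✗ — fails.
Primer C (23 nt, A=3 T=4 G=7 C=9): 3' end TCA has 1 G/C, need ≥2 ✗; longest run = 2 ✓; Tm = 2·7 + 4·16 = 78°C ✓ — fails.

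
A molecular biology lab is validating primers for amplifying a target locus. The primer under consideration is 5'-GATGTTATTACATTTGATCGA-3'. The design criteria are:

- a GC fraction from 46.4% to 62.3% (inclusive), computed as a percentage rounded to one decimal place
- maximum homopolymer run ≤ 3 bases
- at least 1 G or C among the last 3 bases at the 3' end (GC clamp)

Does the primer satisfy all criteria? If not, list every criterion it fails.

Base counts: A=6, T=9, G=4, C=2 (length 21).
GC content: GC 6/21 = 28.6%, outside 46.4–62.3% ✗
homopolymer run: longest run = 3 ✓
GC clamp: 3' end CGA has 2 G/C ✓

Fails: GC content.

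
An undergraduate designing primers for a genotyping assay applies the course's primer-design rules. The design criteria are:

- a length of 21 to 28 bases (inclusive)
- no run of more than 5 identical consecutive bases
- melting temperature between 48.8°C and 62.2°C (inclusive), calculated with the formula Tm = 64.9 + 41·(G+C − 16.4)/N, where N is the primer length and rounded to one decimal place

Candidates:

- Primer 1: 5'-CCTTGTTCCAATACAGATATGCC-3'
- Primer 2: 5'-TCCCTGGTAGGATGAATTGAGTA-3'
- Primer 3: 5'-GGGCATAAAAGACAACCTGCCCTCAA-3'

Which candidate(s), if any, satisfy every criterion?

Primer 1 (23 nt, A=6 T=7 G=3 C=7): length 23 ✓; longest run = 2 ✓; Tm = 64.9 + 41·(10 − 16.4)/23 = 53.5°C ✓ — passes.
Primer 2 (23 nt, A=6 T=7 G=7 C=3): length 23 ✓; longest run = 3 ✓; Tm = 64.9 + 41·(10 − 16.4)/23 = 53.5°C ✓ — passes.
Primer 3 (26 nt, A=10 T=3 G=5 C=8): length 26 ✓; longest run = 4 ✓; Tm = 64.9 + 41·(13 − 16.4)/26 = 59.5°C ✓ — passes.

Primer 1, Primer 2 and Primer 3.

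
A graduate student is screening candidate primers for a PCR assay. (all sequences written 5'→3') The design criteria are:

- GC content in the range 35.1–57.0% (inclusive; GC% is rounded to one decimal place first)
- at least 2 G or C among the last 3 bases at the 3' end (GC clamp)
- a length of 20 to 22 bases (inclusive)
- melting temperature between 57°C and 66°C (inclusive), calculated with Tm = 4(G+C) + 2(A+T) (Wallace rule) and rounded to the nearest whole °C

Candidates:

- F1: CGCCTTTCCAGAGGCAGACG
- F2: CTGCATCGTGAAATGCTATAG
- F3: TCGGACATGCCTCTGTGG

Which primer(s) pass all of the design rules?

F1 (20 nt, A=4 T=3 G=6 C=7): GC 13/20 = 65.0%, outside 35.1–57.0% ✗; 3' end ACG has 2 G/C ✓; length 20 ✓; Tm = 2·7 + 4·13 = 66°C ✓ — fails.
F2 (21 nt, A=6 T=6 G=5 C=4): GC 9/21 = 42.9% ✓; 3' end TAG has 1 G/C, need ≥2 ✗; length 21 ✓; Tm = 2·12 + 4·9 = 60°C ✓ — fails.
F3 (18 nt, A=2 T=5 G=6 C=5): GC 11/18 = 61.1%, outside 35.1–57.0% ✗; 3' end TGG has 2 G/C ✓; length 18, outside 20–22 ✗; Tm = 2·7 + 4·11 = 58°C ✓ — fails.

None of the candidates satisfy all criteria.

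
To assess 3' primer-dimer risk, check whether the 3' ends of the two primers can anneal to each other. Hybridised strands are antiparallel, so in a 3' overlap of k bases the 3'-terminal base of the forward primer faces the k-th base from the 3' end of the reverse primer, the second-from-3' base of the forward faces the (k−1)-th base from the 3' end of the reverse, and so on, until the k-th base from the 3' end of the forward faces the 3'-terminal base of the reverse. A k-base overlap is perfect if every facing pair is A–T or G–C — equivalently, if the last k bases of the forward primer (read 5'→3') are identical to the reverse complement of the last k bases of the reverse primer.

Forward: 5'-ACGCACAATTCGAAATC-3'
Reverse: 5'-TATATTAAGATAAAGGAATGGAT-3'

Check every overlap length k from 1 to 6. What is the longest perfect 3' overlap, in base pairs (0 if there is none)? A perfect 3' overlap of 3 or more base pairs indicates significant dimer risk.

Last 6 bases (5'→3') — forward …GAAATC, reverse …ATGGAT.
Reverse complement of the reverse primer's last 6 bases: ATCCAT; its first k bases are the reverse complement of the reverse primer's last k bases, so a perfect k-base overlap needs the forward primer's last k bases to equal them.
Comparing (forward last k vs required): k=1: C vs A ✗; k=2: TC vs AT ✗; k=3: ATC vs ATC ✓; k=4: AATC vs ATCC ✗; k=5: AAATC vs ATCCA ✗; k=6: GAAATC vs ATCCAT ✗.
Only k = 3 is perfect, so the longest perfect 3' overlap is 3.

Longest perfect overlap: 3 complementary base pairs; significant dimer risk (threshold 3).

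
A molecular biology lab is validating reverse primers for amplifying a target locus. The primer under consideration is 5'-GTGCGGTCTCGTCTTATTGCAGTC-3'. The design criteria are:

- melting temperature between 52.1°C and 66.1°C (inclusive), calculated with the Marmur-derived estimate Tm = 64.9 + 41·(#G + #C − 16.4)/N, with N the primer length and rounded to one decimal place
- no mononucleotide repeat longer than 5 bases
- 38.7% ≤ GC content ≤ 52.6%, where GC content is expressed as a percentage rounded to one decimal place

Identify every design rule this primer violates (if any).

Base counts: A=2, T=9, G=7, C=6 (length 24).
Tm: Tm = 64.9 + 41·(13 − 16.4)/24 = 59.1°C ✓
homopolymer run: longest run = 2 ✓
GC content: GC 13/24 = 54.2%, outside 38.7–52.6% ✗

Fails: GC content.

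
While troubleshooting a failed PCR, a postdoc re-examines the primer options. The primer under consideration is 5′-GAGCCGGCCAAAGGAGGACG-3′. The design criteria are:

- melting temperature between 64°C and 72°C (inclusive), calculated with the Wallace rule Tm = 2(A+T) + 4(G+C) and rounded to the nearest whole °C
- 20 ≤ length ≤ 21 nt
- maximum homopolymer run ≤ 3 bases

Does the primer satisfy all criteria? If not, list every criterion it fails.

Base counts: A=6, T=0, G=9, C=5 (length 20).
Tm: Tm = 2·6 + 4·14 = 68°C ✓
length: length 20 ✓
homopolymer run: longest run = 3 ✓

Meets all criteria.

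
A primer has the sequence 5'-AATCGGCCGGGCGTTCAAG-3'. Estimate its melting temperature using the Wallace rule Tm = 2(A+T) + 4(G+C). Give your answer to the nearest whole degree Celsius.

Base counts: A=4, T=3, G=7, C=5 (length 19).
Tm = 2·(4+3) + 4·(7+5) = 2·7 + 4·12 = 14 + 48 = 62°C.

62°C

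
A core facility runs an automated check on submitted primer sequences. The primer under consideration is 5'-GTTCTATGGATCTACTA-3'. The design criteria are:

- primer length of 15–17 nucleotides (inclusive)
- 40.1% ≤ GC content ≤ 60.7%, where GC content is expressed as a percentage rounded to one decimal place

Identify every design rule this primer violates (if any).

Fails: GC content.

Base counts: A=4, T=7, G=3, C=3 (length 17).
length: length 17 ✓
GC content: GC 6/17 = 35.3%, outside 40.1–60.7% ✗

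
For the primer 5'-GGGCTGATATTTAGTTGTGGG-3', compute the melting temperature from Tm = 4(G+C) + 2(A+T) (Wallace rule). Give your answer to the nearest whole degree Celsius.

Base counts: A=3, T=8, G=9, C=1 (length 21).
Tm = 2·(3+8) + 4·(9+1) = 2·11 + 4·10 = 22 + 40 = 62°C.

62°C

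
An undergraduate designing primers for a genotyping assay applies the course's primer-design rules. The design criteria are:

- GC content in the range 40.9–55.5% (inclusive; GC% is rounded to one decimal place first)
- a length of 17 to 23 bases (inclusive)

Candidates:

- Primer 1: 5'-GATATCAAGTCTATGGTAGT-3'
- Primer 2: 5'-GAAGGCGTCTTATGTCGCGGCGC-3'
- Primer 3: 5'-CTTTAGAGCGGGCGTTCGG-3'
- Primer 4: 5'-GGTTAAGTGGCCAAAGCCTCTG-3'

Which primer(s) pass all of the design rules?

Primer 1 (20 nt, A=6 T=7 G=5 C=2): GC 7/20 = 35.0%, outside 40.9–55.5% ✗; length 20 ✓ — fails.
Primer 2 (23 nt, A=3 T=5 G=9 C=6): GC 15/23 = 65.2%, outside 40.9–55.5% ✗; length 23 ✓ — fails.
Primer 3 (19 nt, A=2 T=5 G=8 C=4): GC 12/19 = 63.2%, outside 40.9–55.5% ✗; length 19 ✓ — fails.
Primer 4 (22 nt, A=5 T=5 G=7 C=5): GC 12/22 = 54.5% ✓; length 22 ✓ — passes.

Primer 4 only.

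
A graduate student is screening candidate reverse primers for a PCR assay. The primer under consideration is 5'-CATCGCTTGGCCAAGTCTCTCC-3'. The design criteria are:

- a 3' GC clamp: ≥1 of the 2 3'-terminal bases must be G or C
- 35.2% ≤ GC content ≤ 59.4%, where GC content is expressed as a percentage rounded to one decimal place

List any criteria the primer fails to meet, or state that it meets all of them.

Base counts: A=3, T=6, G=4, C=9 (length 22).
GC clamp: 3' end CC has 2 G/C ✓
GC content: GC 13/22 = 59.1% ✓

Meets all criteria.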